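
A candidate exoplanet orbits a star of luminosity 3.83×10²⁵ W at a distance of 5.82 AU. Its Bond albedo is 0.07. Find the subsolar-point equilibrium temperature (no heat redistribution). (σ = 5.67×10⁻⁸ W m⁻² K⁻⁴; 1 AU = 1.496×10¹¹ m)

T_ss ≈ 90.1 K

d = 5.82 AU = 8.71×10¹¹ m.
Flux: S = L/(4πd²) = 3.83×10²⁵/(4π×(8.71×10¹¹)²) = 4.02 W m⁻².
At the subsolar point the surface absorbs S(1−A) and emits σT⁴ per unit area — no factor of 4, since only the local patch is in balance.
T = [4.02 × 0.93 / 5.67×10⁻⁸]^(1/4) = (6.59×10⁷)^(1/4) = 90.1 K.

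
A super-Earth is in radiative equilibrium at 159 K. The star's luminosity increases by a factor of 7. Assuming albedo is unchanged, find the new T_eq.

T_eq ∝ L^(1/4) · d^(−1/2).
T′ = 159 × 7^(1/4) = 259 K.

T_eq ≈ 259 K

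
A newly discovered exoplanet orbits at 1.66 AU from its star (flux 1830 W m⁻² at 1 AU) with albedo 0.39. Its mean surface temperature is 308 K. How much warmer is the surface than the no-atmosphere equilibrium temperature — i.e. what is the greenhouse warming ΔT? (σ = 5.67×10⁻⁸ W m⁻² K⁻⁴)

ΔT ≈ 102.4 K

S = 1830/1.66² = 664.1 W m⁻².
T_eq = [S(1−A)/(4σ)]^(1/4) = [664.1×0.61/(4×5.67×10⁻⁸)]^(1/4) = 205.6 K.
ΔT = T_surf − T_eq = 308 − 205.6.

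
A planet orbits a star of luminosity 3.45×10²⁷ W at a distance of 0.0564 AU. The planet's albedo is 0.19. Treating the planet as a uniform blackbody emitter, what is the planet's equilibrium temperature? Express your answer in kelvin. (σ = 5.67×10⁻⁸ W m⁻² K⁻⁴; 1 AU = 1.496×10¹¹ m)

T_eq ≈ 1930 K

d = 0.0564 AU = 8.44×10⁹ m.
Flux: S = L/(4πd²) = 3.45×10²⁷/(4π×(8.44×10⁹)²) = 3.86×10⁶ W m⁻².
Energy balance: absorbed = emitted ⇒ πR²·S(1−A) = 4πR²·σT_eq⁴, so T_eq⁴ = S(1−A)/(4σ).
T_eq = [3.86×10⁶ × 0.81 / (4 × 5.67×10⁻⁸)]^(1/4) = (1.38×10¹³)^(1/4) = 1930 K.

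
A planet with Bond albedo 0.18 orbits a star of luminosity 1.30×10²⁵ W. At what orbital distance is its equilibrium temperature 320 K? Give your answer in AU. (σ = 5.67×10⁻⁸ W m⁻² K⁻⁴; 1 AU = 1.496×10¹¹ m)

From T_eq⁴ = L(1−A)/(16πσd²): d = √[L(1−A)/(16πσT_eq⁴)].
d = √[1.30×10²⁵ × 0.82 / (16π × 5.67×10⁻⁸ × (320)⁴)] = 1.89×10¹⁰ m = 0.126 AU.

d ≈ 0.126 AU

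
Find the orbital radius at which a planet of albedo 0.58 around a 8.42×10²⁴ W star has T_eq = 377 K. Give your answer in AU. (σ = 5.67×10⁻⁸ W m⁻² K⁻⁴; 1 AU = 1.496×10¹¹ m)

From T_eq⁴ = L(1−A)/(16πσd²): d = √[L(1−A)/(16πσT_eq⁴)].
d = √[8.42×10²⁴ × 0.42 / (16π × 5.67×10⁻⁸ × (377)⁴)] = 7.84×10⁹ m = 0.0524 AU.

d ≈ 0.0524 AU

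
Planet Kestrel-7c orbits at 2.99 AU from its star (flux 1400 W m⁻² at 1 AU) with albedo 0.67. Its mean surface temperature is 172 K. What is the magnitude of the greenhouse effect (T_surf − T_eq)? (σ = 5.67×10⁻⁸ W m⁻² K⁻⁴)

S = 1400/2.99² = 156.6 W m⁻².
T_eq = [S(1−A)/(4σ)]^(1/4) = [156.6×0.33/(4×5.67×10⁻⁸)]^(1/4) = 122.9 K.
ΔT = T_surf − T_eq = 172 − 122.9.

ΔT ≈ 49.1 K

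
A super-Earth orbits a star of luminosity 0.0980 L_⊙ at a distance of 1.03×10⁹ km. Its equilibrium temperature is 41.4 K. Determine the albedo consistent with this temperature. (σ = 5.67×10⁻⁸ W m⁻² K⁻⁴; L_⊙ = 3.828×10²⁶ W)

A ≈ 0.76

d = 1.03×10⁹ km = 1.03×10¹² m.
L = 0.0980 × 3.828×10²⁶ = 3.75×10²⁵ W.
Flux: S = L/(4πd²) = 3.75×10²⁵/(4π×(1.03×10¹²)²) = 2.81 W m⁻².
From T_eq⁴ = S(1−A)/(4σ): 1−A = 4σT_eq⁴/S.
1−A = 4 × 5.67×10⁻⁸ × (41.4)⁴ / 2.81 = 0.237.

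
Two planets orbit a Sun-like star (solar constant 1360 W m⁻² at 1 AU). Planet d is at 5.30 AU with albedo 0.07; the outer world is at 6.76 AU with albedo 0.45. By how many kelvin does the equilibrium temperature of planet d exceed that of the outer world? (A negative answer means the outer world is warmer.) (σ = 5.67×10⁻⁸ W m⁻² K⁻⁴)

ΔT ≈ 26.5 K

T_eq = [S₀(1−A)/(4σd²)]^(1/4), so T ∝ (1−A)^(1/4) / √d.
T₁ = [1360×0.93/(4×5.67×10⁻⁸×5.30²)]^(1/4) = 118.70 K.
T₂ = [1360×0.55/(4×5.67×10⁻⁸×6.76²)]^(1/4) = 92.17 K.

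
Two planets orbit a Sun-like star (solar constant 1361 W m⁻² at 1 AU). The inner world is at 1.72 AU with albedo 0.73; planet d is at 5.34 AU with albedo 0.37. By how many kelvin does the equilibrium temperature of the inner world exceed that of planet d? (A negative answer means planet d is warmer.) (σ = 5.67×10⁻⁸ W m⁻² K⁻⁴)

ΔT ≈ 45.7 K

T_eq = [S₀(1−A)/(4σd²)]^(1/4), so T ∝ (1−A)^(1/4) / √d.
T₁ = [1361×0.27/(4×5.67×10⁻⁸×1.72²)]^(1/4) = 152.98 K.
T₂ = [1361×0.63/(4×5.67×10⁻⁸×5.34²)]^(1/4) = 107.30 K.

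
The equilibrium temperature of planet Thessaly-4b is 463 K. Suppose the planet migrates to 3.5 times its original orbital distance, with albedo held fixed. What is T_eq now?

T_eq ∝ L^(1/4) · d^(−1/2).
T′ = 463 / 3.5^(1/2) = 247 K.

T_eq ≈ 247 K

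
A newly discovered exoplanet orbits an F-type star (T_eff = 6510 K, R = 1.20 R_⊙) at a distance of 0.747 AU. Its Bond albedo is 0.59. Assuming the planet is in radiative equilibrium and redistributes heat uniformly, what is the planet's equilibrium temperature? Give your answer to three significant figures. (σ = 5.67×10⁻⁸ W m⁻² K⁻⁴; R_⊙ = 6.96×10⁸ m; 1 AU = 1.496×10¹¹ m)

R_⋆ = 1.20 × 6.96×10⁸ = 8.35×10⁸ m.
d = 0.747 AU = 1.12×10¹¹ m.
L = 4πR_⋆²σT_⋆⁴ = 4π(8.35×10⁸)² × 5.67×10⁻⁸ × (6510)⁴ = 8.93×10²⁶ W.
S = L/(4πd²) = 5690 W m⁻².
Energy balance: absorbed = emitted ⇒ πR²·S(1−A) = 4πR²·σT_eq⁴, so T_eq⁴ = S(1−A)/(4σ).
T_eq = [5690 × 0.41 / (4 × 5.67×10⁻⁸)]^(1/4) = (1.03×10¹⁰)^(1/4) = 318 K.

T_eq ≈ 318 K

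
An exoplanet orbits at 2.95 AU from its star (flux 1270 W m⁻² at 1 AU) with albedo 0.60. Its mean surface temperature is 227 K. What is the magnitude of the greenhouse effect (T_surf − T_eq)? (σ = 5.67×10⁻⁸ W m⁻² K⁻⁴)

ΔT ≈ 100.3 K

S = 1270/2.95² = 145.9 W m⁻².
T_eq = [S(1−A)/(4σ)]^(1/4) = [145.9×0.40/(4×5.67×10⁻⁸)]^(1/4) = 126.7 K.
ΔT = T_surf − T_eq = 227 − 126.7.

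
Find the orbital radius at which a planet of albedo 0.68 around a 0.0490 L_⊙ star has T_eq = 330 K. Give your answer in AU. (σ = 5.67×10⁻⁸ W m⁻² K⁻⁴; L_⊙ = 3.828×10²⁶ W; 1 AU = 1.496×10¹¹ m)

d ≈ 0.0891 AU

L = 0.0490 × 3.828×10²⁶ = 1.88×10²⁵ W.
From T_eq⁴ = L(1−A)/(16πσd²): d = √[L(1−A)/(16πσT_eq⁴)].
d = √[1.88×10²⁵ × 0.32 / (16π × 5.67×10⁻⁸ × (330)⁴)] = 1.33×10¹⁰ m = 0.0891 AU.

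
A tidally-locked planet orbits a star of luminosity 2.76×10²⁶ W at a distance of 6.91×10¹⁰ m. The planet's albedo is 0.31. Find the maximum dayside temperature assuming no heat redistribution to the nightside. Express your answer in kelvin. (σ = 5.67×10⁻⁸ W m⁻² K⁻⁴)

T_ss ≈ 486 K

Flux: S = L/(4πd²) = 2.76×10²⁶/(4π×(6.91×10¹⁰)²) = 4600 W m⁻².
With no redistribution each surface element balances locally: S(1−A) = σT⁴.
T = [4600 × 0.69 / 5.67×10⁻⁸]^(1/4) = (5.60×10¹⁰)^(1/4) = 486 K.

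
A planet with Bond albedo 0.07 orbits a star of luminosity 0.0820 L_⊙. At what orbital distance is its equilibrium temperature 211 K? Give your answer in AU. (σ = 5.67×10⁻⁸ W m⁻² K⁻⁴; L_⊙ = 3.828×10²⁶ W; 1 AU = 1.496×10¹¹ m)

d ≈ 0.481 AU

L = 0.0820 × 3.828×10²⁶ = 3.14×10²⁵ W.
From T_eq⁴ = L(1−A)/(16πσd²): d = √[L(1−A)/(16πσT_eq⁴)].
d = √[3.14×10²⁵ × 0.93 / (16π × 5.67×10⁻⁸ × (211)⁴)] = 7.19×10¹⁰ m = 0.481 AU.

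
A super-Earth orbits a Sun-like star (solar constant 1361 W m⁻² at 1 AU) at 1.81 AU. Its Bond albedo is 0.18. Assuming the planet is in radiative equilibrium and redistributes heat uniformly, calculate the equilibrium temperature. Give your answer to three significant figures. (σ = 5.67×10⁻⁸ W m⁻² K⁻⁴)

Flux at 1.81 AU: S = 1361/1.81² = 415 W m⁻².
Energy balance: absorbed = emitted ⇒ πR²·S(1−A) = 4πR²·σT_eq⁴, so T_eq⁴ = S(1−A)/(4σ).
T_eq = [415 × 0.82 / (4 × 5.67×10⁻⁸)]^(1/4) = (1.50×10⁹)^(1/4) = 197 K.

T_eq ≈ 197 K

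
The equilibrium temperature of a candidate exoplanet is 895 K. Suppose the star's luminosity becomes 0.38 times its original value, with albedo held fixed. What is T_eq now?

T_eq ∝ L^(1/4) · d^(−1/2).
T′ = 895 × 0.38^(1/4) = 703 K.

T_eq ≈ 703 K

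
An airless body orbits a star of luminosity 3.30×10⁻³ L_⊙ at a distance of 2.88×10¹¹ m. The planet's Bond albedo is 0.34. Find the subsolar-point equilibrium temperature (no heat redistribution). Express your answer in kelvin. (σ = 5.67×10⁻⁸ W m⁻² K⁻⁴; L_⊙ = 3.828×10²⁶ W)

T_ss ≈ 61.3 K

L = 3.30×10⁻³ × 3.828×10²⁶ = 1.26×10²⁴ W.
Flux: S = L/(4πd²) = 1.26×10²⁴/(4π×(2.88×10¹¹)²) = 1.21 W m⁻².
At the subsolar point the surface absorbs S(1−A) and emits σT⁴ per unit area — no factor of 4, since only the local patch is in balance.
T = [1.21 × 0.66 / 5.67×10⁻⁸]^(1/4) = (1.41×10⁷)^(1/4) = 61.3 K.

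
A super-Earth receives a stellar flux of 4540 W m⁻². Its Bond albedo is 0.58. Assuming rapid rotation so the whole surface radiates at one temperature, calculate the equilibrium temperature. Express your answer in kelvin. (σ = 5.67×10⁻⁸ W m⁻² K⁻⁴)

T_eq ≈ 303 K

Energy balance: absorbed = emitted ⇒ πR²·S(1−A) = 4πR²·σT_eq⁴, so T_eq⁴ = S(1−A)/(4σ).
T_eq = [4540 × 0.42 / (4 × 5.67×10⁻⁸)]^(1/4) = (8.41×10⁹)^(1/4) = 303 K.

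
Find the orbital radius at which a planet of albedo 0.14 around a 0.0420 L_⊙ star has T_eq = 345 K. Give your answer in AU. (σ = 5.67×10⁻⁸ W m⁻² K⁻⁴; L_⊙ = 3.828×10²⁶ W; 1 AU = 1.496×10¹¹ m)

L = 0.0420 × 3.828×10²⁶ = 1.61×10²⁵ W.
From T_eq⁴ = L(1−A)/(16πσd²): d = √[L(1−A)/(16πσT_eq⁴)].
d = √[1.61×10²⁵ × 0.86 / (16π × 5.67×10⁻⁸ × (345)⁴)] = 1.85×10¹⁰ m = 0.124 AU.

d ≈ 0.124 AU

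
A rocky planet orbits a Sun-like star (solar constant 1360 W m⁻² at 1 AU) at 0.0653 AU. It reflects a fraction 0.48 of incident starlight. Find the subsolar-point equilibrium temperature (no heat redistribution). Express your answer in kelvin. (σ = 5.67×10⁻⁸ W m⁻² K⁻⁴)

Flux at 0.0653 AU: S = 1360/0.0653² = 3.19×10⁵ W m⁻².
At the subsolar point the surface absorbs S(1−A) and emits σT⁴ per unit area — no factor of 4, since only the local patch is in balance.
T = [3.19×10⁵ × 0.52 / 5.67×10⁻⁸]^(1/4) = (2.93×10¹²)^(1/4) = 1310 K.

T_ss ≈ 1310 K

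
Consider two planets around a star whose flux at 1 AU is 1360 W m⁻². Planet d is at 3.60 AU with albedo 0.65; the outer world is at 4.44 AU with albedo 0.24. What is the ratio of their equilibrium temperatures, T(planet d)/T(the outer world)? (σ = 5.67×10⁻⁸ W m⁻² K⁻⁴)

T₁/T₂ ≈ 0.915

T_eq = [S₀(1−A)/(4σd²)]^(1/4), so T ∝ (1−A)^(1/4) / √d.
T₁ = [1360×0.35/(4×5.67×10⁻⁸×3.60²)]^(1/4) = 112.81 K.
T₂ = [1360×0.76/(4×5.67×10⁻⁸×4.44²)]^(1/4) = 123.31 K.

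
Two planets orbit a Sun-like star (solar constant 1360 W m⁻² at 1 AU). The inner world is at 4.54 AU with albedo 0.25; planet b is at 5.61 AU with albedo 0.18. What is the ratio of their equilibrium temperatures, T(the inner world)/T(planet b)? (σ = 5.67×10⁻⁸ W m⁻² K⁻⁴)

T₁/T₂ ≈ 1.087

T_eq = [S₀(1−A)/(4σd²)]^(1/4), so T ∝ (1−A)^(1/4) / √d.
T₁ = [1360×0.75/(4×5.67×10⁻⁸×4.54²)]^(1/4) = 121.54 K.
T₂ = [1360×0.82/(4×5.67×10⁻⁸×5.61²)]^(1/4) = 111.80 K.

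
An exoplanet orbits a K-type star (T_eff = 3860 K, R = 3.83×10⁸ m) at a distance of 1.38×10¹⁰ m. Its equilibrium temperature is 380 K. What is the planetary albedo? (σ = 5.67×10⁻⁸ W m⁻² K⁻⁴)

A ≈ 0.51

L = 4πR_⋆²σT_⋆⁴ = 4π(3.83×10⁸)² × 5.67×10⁻⁸ × (3860)⁴ = 2.32×10²⁵ W.
S = L/(4πd²) = 9700 W m⁻².
From T_eq⁴ = S(1−A)/(4σ): 1−A = 4σT_eq⁴/S.
1−A = 4 × 5.67×10⁻⁸ × (380)⁴ / 9700 = 0.488.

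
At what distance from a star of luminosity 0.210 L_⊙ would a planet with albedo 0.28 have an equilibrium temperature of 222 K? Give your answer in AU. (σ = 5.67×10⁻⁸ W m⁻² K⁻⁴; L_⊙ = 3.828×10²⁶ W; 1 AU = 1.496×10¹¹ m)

d ≈ 0.611 AU

L = 0.210 × 3.828×10²⁶ = 8.04×10²⁵ W.
From T_eq⁴ = L(1−A)/(16πσd²): d = √[L(1−A)/(16πσT_eq⁴)].
d = √[8.04×10²⁵ × 0.72 / (16π × 5.67×10⁻⁸ × (222)⁴)] = 9.14×10¹⁰ m = 0.611 AU.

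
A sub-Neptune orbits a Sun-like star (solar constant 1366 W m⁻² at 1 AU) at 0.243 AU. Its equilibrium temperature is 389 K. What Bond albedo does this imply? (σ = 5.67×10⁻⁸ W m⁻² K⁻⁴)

Flux at 0.243 AU: S = 1366/0.243² = 2.31×10⁴ W m⁻².
From T_eq⁴ = S(1−A)/(4σ): 1−A = 4σT_eq⁴/S.
1−A = 4 × 5.67×10⁻⁸ × (389)⁴ / 2.31×10⁴ = 0.224.

A ≈ 0.78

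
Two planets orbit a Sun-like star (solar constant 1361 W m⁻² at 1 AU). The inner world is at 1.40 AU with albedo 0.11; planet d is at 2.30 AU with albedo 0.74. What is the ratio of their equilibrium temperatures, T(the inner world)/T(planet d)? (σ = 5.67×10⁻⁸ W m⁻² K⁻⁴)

T_eq = [S₀(1−A)/(4σd²)]^(1/4), so T ∝ (1−A)^(1/4) / √d.
T₁ = [1361×0.89/(4×5.67×10⁻⁸×1.40²)]^(1/4) = 228.47 K.
T₂ = [1361×0.26/(4×5.67×10⁻⁸×2.30²)]^(1/4) = 131.05 K.

T₁/T₂ ≈ 1.743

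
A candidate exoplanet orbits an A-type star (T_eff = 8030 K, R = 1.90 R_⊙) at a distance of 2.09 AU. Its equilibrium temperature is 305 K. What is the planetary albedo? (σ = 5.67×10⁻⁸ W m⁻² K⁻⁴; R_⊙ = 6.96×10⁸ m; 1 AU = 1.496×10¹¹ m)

A ≈ 0.53

R_⋆ = 1.90 × 6.96×10⁸ = 1.32×10⁹ m.
d = 2.09 AU = 3.13×10¹¹ m.
L = 4πR_⋆²σT_⋆⁴ = 4π(1.32×10⁹)² × 5.67×10⁻⁸ × (8030)⁴ = 5.18×10²⁷ W.
S = L/(4πd²) = 4220 W m⁻².
From T_eq⁴ = S(1−A)/(4σ): 1−A = 4σT_eq⁴/S.
1−A = 4 × 5.67×10⁻⁸ × (305)⁴ / 4220 = 0.465.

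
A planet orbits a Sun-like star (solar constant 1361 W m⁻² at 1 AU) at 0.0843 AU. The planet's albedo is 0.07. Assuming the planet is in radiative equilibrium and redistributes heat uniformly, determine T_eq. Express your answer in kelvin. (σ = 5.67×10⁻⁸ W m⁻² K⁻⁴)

T_eq ≈ 941 K

Flux at 0.0843 AU: S = 1361/0.0843² = 1.92×10⁵ W m⁻².
Energy balance: absorbed = emitted ⇒ πR²·S(1−A) = 4πR²·σT_eq⁴, so T_eq⁴ = S(1−A)/(4σ).
T_eq = [1.92×10⁵ × 0.93 / (4 × 5.67×10⁻⁸)]^(1/4) = (7.85×10¹¹)^(1/4) = 941 K.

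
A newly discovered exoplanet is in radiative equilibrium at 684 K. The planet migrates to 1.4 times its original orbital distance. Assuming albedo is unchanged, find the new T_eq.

T_eq ≈ 578 K

T_eq ∝ L^(1/4) · d^(−1/2).
T′ = 684 / 1.4^(1/2) = 578 K.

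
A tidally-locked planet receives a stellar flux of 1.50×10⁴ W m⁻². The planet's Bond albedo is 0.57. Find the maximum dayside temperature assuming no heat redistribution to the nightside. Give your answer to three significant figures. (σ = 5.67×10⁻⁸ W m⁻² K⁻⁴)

With no redistribution each surface element balances locally: S(1−A) = σT⁴.
T = [1.50×10⁴ × 0.43 / 5.67×10⁻⁸]^(1/4) = (1.14×10¹¹)^(1/4) = 581 K.

T_ss ≈ 581 K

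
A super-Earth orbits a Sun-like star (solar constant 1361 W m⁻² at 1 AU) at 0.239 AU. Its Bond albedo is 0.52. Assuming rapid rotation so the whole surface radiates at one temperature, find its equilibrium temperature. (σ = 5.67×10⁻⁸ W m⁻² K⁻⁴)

T_eq ≈ 474 K

Flux at 0.239 AU: S = 1361/0.239² = 2.38×10⁴ W m⁻².
Energy balance: absorbed = emitted ⇒ πR²·S(1−A) = 4πR²·σT_eq⁴, so T_eq⁴ = S(1−A)/(4σ).
T_eq = [2.38×10⁴ × 0.48 / (4 × 5.67×10⁻⁸)]^(1/4) = (5.04×10¹⁰)^(1/4) = 474 K.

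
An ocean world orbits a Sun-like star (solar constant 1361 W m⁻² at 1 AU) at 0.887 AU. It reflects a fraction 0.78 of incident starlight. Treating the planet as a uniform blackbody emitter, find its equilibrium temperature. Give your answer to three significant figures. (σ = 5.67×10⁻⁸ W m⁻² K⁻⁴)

Flux at 0.887 AU: S = 1361/0.887² = 1730 W m⁻².
Energy balance: absorbed = emitted ⇒ πR²·S(1−A) = 4πR²·σT_eq⁴, so T_eq⁴ = S(1−A)/(4σ).
T_eq = [1730 × 0.22 / (4 × 5.67×10⁻⁸)]^(1/4) = (1.68×10⁹)^(1/4) = 202 K.

T_eq ≈ 202 K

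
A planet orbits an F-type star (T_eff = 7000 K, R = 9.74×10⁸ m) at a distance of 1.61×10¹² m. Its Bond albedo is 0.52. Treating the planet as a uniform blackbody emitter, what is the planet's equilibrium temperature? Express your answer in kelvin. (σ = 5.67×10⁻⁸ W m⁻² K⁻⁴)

L = 4πR_⋆²σT_⋆⁴ = 4π(9.74×10⁸)² × 5.67×10⁻⁸ × (7000)⁴ = 1.62×10²⁷ W.
S = L/(4πd²) = 49.8 W m⁻².
Energy balance: absorbed = emitted ⇒ πR²·S(1−A) = 4πR²·σT_eq⁴, so T_eq⁴ = S(1−A)/(4σ).
T_eq = [49.8 × 0.48 / (4 × 5.67×10⁻⁸)]^(1/4) = (1.05×10⁸)^(1/4) = 101 K.

T_eq ≈ 101 K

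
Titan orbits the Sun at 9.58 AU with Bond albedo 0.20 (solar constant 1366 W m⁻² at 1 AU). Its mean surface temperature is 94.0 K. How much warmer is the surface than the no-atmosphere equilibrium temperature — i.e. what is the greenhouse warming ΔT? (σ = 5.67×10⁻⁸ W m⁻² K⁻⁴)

ΔT ≈ 8.9 K

S = 1366/9.58² = 14.88 W m⁻².
T_eq = [S(1−A)/(4σ)]^(1/4) = [14.88×0.80/(4×5.67×10⁻⁸)]^(1/4) = 85.1 K.
ΔT = T_surf − T_eq = 94 − 85.1.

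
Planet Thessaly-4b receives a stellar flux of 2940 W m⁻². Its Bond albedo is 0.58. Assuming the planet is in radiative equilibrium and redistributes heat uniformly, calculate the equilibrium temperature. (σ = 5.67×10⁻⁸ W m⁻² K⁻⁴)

T_eq ≈ 272 K

Energy balance: absorbed = emitted ⇒ πR²·S(1−A) = 4πR²·σT_eq⁴, so T_eq⁴ = S(1−A)/(4σ).
T_eq = [2940 × 0.42 / (4 × 5.67×10⁻⁸)]^(1/4) = (5.44×10⁹)^(1/4) = 272 K.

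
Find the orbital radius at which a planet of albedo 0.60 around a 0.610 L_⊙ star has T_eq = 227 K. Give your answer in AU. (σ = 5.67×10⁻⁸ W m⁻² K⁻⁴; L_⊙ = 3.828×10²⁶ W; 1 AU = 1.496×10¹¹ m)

L = 0.610 × 3.828×10²⁶ = 2.34×10²⁶ W.
From T_eq⁴ = L(1−A)/(16πσd²): d = √[L(1−A)/(16πσT_eq⁴)].
d = √[2.34×10²⁶ × 0.40 / (16π × 5.67×10⁻⁸ × (227)⁴)] = 1.11×10¹¹ m = 0.743 AU.

d ≈ 0.743 AU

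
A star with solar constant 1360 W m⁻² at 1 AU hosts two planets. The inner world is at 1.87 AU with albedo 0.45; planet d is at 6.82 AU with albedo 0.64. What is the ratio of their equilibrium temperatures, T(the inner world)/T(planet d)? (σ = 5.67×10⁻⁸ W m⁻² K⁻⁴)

T₁/T₂ ≈ 2.123

T_eq = [S₀(1−A)/(4σd²)]^(1/4), so T ∝ (1−A)^(1/4) / √d.
T₁ = [1360×0.55/(4×5.67×10⁻⁸×1.87²)]^(1/4) = 175.24 K.
T₂ = [1360×0.36/(4×5.67×10⁻⁸×6.82²)]^(1/4) = 82.54 K.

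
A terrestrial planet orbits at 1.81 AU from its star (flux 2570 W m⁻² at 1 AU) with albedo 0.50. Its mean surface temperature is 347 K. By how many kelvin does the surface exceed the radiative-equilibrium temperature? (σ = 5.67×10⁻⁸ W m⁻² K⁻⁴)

S = 2570/1.81² = 784.5 W m⁻².
T_eq = [S(1−A)/(4σ)]^(1/4) = [784.5×0.50/(4×5.67×10⁻⁸)]^(1/4) = 203.9 K.
ΔT = T_surf − T_eq = 347 − 203.9.

ΔT ≈ 143.1 K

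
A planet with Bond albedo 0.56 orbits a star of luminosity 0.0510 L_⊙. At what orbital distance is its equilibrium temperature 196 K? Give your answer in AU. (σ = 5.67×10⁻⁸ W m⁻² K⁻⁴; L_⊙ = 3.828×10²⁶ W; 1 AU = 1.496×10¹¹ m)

L = 0.0510 × 3.828×10²⁶ = 1.95×10²⁵ W.
From T_eq⁴ = L(1−A)/(16πσd²): d = √[L(1−A)/(16πσT_eq⁴)].
d = √[1.95×10²⁵ × 0.44 / (16π × 5.67×10⁻⁸ × (196)⁴)] = 4.52×10¹⁰ m = 0.302 AU.

d ≈ 0.302 AU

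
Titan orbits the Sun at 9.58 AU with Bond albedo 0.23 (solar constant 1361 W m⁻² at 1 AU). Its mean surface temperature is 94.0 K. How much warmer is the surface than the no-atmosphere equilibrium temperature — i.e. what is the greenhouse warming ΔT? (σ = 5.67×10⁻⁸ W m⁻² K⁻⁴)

ΔT ≈ 9.8 K

S = 1361/9.58² = 14.83 W m⁻².
T_eq = [S(1−A)/(4σ)]^(1/4) = [14.83×0.77/(4×5.67×10⁻⁸)]^(1/4) = 84.2 K.
ΔT = T_surf − T_eq = 94 − 84.2.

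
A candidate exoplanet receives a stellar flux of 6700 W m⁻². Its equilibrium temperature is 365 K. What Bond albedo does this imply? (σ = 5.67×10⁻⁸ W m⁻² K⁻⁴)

From T_eq⁴ = S(1−A)/(4σ): 1−A = 4σT_eq⁴/S.
1−A = 4 × 5.67×10⁻⁸ × (365)⁴ / 6700 = 0.601.

A ≈ 0.40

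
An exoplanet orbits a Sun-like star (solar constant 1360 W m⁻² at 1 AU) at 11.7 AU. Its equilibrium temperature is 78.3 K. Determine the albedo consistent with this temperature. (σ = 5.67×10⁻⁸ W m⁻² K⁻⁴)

Flux at 11.7 AU: S = 1360/11.7² = 9.93 W m⁻².
From T_eq⁴ = S(1−A)/(4σ): 1−A = 4σT_eq⁴/S.
1−A = 4 × 5.67×10⁻⁸ × (78.3)⁴ / 9.93 = 0.858.

A ≈ 0.14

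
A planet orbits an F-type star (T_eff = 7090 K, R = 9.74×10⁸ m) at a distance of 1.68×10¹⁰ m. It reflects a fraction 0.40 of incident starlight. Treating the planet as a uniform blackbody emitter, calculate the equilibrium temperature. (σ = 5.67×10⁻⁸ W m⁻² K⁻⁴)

L = 4πR_⋆²σT_⋆⁴ = 4π(9.74×10⁸)² × 5.67×10⁻⁸ × (7090)⁴ = 1.71×10²⁷ W.
S = L/(4πd²) = 4.82×10⁵ W m⁻².
Energy balance: absorbed = emitted ⇒ πR²·S(1−A) = 4πR²·σT_eq⁴, so T_eq⁴ = S(1−A)/(4σ).
T_eq = [4.82×10⁵ × 0.60 / (4 × 5.67×10⁻⁸)]^(1/4) = (1.27×10¹²)^(1/4) = 1060 K.

T_eq ≈ 1060 K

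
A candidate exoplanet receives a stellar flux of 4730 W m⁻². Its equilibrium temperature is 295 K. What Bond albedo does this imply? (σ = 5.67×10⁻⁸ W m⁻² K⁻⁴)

From T_eq⁴ = S(1−A)/(4σ): 1−A = 4σT_eq⁴/S.
1−A = 4 × 5.67×10⁻⁸ × (295)⁴ / 4730 = 0.363.

A ≈ 0.64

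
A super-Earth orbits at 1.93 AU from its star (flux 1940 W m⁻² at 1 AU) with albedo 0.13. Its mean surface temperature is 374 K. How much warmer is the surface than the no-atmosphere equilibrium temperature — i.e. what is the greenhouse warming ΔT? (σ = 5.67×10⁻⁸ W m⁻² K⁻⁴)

S = 1940/1.93² = 520.8 W m⁻².
T_eq = [S(1−A)/(4σ)]^(1/4) = [520.8×0.87/(4×5.67×10⁻⁸)]^(1/4) = 211.4 K.
ΔT = T_surf − T_eq = 374 − 211.4.

ΔT ≈ 162.6 K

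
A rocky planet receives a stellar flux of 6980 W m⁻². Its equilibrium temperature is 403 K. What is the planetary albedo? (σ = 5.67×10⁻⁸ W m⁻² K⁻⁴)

From T_eq⁴ = S(1−A)/(4σ): 1−A = 4σT_eq⁴/S.
1−A = 4 × 5.67×10⁻⁸ × (403)⁴ / 6980 = 0.857.

A ≈ 0.14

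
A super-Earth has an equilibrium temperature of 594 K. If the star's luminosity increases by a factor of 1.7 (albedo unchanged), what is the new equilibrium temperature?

T_eq ≈ 678 K

T_eq ∝ L^(1/4) · d^(−1/2).
T′ = 594 × 1.7^(1/4) = 678 K.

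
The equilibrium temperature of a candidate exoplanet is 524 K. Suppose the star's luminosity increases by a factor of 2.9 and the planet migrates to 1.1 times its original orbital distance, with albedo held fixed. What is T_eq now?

T_eq ∝ L^(1/4) · d^(−1/2).
T′ = 524 × 2.9^(1/4) / 1.1^(1/2) = 652 K.

T_eq ≈ 652 K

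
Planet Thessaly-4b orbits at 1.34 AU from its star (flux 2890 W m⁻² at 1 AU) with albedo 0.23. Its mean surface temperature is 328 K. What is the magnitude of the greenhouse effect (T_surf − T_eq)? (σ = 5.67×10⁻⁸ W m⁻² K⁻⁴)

S = 2890/1.34² = 1609 W m⁻².
T_eq = [S(1−A)/(4σ)]^(1/4) = [1609×0.77/(4×5.67×10⁻⁸)]^(1/4) = 271.9 K.
ΔT = T_surf − T_eq = 328 − 271.9.

ΔT ≈ 56.1 K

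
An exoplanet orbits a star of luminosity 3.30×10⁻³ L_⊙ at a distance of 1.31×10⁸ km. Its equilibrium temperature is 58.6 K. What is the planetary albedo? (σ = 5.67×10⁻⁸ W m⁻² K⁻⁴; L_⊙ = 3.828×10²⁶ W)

d = 1.31×10⁸ km = 1.31×10¹¹ m.
L = 3.30×10⁻³ × 3.828×10²⁶ = 1.26×10²⁴ W.
Flux: S = L/(4πd²) = 1.26×10²⁴/(4π×(1.31×10¹¹)²) = 5.86 W m⁻².
From T_eq⁴ = S(1−A)/(4σ): 1−A = 4σT_eq⁴/S.
1−A = 4 × 5.67×10⁻⁸ × (58.6)⁴ / 5.86 = 0.457.

A ≈ 0.54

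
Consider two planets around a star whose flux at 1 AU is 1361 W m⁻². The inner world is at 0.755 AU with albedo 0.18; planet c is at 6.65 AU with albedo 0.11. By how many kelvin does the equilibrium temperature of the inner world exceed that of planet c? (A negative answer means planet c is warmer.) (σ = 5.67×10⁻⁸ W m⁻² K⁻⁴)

T_eq = [S₀(1−A)/(4σd²)]^(1/4), so T ∝ (1−A)^(1/4) / √d.
T₁ = [1361×0.82/(4×5.67×10⁻⁸×0.755²)]^(1/4) = 304.81 K.
T₂ = [1361×0.89/(4×5.67×10⁻⁸×6.65²)]^(1/4) = 104.83 K.

ΔT ≈ 200.0 K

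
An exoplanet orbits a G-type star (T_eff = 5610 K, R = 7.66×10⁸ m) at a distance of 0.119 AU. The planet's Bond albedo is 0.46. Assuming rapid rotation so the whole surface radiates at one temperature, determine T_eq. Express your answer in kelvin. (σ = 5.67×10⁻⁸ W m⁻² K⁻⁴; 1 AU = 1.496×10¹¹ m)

T_eq ≈ 705 K

d = 0.119 AU = 1.78×10¹⁰ m.
L = 4πR_⋆²σT_⋆⁴ = 4π(7.66×10⁸)² × 5.67×10⁻⁸ × (5610)⁴ = 4.14×10²⁶ W.
S = L/(4πd²) = 1.04×10⁵ W m⁻².
Energy balance: absorbed = emitted ⇒ πR²·S(1−A) = 4πR²·σT_eq⁴, so T_eq⁴ = S(1−A)/(4σ).
T_eq = [1.04×10⁵ × 0.54 / (4 × 5.67×10⁻⁸)]^(1/4) = (2.48×10¹¹)^(1/4) = 705 K.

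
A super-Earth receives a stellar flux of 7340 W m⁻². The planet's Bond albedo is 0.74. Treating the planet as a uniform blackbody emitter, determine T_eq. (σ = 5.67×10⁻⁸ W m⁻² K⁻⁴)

T_eq ≈ 303 K

Energy balance: absorbed = emitted ⇒ πR²·S(1−A) = 4πR²·σT_eq⁴, so T_eq⁴ = S(1−A)/(4σ).
T_eq = [7340 × 0.26 / (4 × 5.67×10⁻⁸)]^(1/4) = (8.41×10⁹)^(1/4) = 303 K.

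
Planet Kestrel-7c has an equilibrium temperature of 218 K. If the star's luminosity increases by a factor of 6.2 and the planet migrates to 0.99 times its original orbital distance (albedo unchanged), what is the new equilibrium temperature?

T_eq ∝ L^(1/4) · d^(−1/2).
T′ = 218 × 6.2^(1/4) / 0.99^(1/2) = 346 K.

T_eq ≈ 346 K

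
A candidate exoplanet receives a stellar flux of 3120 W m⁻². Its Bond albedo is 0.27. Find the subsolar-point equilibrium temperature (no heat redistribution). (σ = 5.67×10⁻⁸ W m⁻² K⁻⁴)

At the subsolar point the surface absorbs S(1−A) and emits σT⁴ per unit area — no factor of 4, since only the local patch is in balance.
T = [3120 × 0.73 / 5.67×10⁻⁸]^(1/4) = (4.02×10¹⁰)^(1/4) = 448 K.

T_ss ≈ 448 K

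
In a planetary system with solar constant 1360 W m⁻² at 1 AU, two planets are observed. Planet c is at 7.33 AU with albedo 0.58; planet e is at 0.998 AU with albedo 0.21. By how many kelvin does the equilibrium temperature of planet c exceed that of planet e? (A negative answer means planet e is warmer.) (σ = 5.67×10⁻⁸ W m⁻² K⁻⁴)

ΔT ≈ -179.9 K

T_eq = [S₀(1−A)/(4σd²)]^(1/4), so T ∝ (1−A)^(1/4) / √d.
T₁ = [1360×0.42/(4×5.67×10⁻⁸×7.33²)]^(1/4) = 82.74 K.
T₂ = [1360×0.79/(4×5.67×10⁻⁸×0.998²)]^(1/4) = 262.61 K.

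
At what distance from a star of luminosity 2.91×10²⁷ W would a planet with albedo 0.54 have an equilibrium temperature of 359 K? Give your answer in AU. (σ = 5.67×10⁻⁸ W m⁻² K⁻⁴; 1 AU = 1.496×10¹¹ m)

d ≈ 1.12 AU

From T_eq⁴ = L(1−A)/(16πσd²): d = √[L(1−A)/(16πσT_eq⁴)].
d = √[2.91×10²⁷ × 0.46 / (16π × 5.67×10⁻⁸ × (359)⁴)] = 1.68×10¹¹ m = 1.12 AU.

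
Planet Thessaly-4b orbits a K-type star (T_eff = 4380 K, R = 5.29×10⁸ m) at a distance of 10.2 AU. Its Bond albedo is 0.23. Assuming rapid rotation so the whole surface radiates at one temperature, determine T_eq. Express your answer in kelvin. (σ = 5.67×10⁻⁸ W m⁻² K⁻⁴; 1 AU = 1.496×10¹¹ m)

T_eq ≈ 54.0 K

d = 10.2 AU = 1.53×10¹² m.
L = 4πR_⋆²σT_⋆⁴ = 4π(5.29×10⁸)² × 5.67×10⁻⁸ × (4380)⁴ = 7.34×10²⁵ W.
S = L/(4πd²) = 2.51 W m⁻².
Energy balance: absorbed = emitted ⇒ πR²·S(1−A) = 4πR²·σT_eq⁴, so T_eq⁴ = S(1−A)/(4σ).
T_eq = [2.51 × 0.77 / (4 × 5.67×10⁻⁸)]^(1/4) = (8.51×10⁶)^(1/4) = 54.0 K.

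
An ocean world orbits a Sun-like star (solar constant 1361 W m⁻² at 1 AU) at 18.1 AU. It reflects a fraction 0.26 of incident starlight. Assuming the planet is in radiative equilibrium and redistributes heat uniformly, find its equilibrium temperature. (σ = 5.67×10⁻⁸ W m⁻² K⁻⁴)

Flux at 18.1 AU: S = 1361/18.1² = 4.15 W m⁻².
Energy balance: absorbed = emitted ⇒ πR²·S(1−A) = 4πR²·σT_eq⁴, so T_eq⁴ = S(1−A)/(4σ).
T_eq = [4.15 × 0.74 / (4 × 5.67×10⁻⁸)]^(1/4) = (1.36×10⁷)^(1/4) = 60.7 K.

T_eq ≈ 60.7 K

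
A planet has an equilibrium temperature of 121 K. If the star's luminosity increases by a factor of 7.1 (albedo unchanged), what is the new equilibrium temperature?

T_eq ∝ L^(1/4) · d^(−1/2).
T′ = 121 × 7.1^(1/4) = 198 K.

T_eq ≈ 198 K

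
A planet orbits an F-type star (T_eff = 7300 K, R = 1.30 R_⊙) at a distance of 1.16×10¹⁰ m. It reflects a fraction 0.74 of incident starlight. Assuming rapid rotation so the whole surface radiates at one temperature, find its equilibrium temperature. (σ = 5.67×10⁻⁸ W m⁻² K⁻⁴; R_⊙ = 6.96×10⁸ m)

R_⋆ = 1.30 × 6.96×10⁸ = 9.05×10⁸ m.
L = 4πR_⋆²σT_⋆⁴ = 4π(9.05×10⁸)² × 5.67×10⁻⁸ × (7300)⁴ = 1.66×10²⁷ W.
S = L/(4πd²) = 9.80×10⁵ W m⁻².
Energy balance: absorbed = emitted ⇒ πR²·S(1−A) = 4πR²·σT_eq⁴, so T_eq⁴ = S(1−A)/(4σ).
T_eq = [9.80×10⁵ × 0.26 / (4 × 5.67×10⁻⁸)]^(1/4) = (1.12×10¹²)^(1/4) = 1030 K.

T_eq ≈ 1030 K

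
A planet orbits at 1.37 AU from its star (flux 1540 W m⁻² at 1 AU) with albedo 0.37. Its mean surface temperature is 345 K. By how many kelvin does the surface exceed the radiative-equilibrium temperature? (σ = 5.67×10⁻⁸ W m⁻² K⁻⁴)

ΔT ≈ 126.5 K

S = 1540/1.37² = 820.5 W m⁻².
T_eq = [S(1−A)/(4σ)]^(1/4) = [820.5×0.63/(4×5.67×10⁻⁸)]^(1/4) = 218.5 K.
ΔT = T_surf − T_eq = 345 − 218.5.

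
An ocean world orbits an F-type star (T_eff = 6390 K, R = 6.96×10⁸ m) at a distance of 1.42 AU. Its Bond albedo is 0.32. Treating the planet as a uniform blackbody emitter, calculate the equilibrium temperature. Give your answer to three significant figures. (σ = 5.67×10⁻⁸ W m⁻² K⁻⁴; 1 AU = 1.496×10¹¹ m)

d = 1.42 AU = 2.12×10¹¹ m.
L = 4πR_⋆²σT_⋆⁴ = 4π(6.96×10⁸)² × 5.67×10⁻⁸ × (6390)⁴ = 5.75×10²⁶ W.
S = L/(4πd²) = 1010 W m⁻².
Energy balance: absorbed = emitted ⇒ πR²·S(1−A) = 4πR²·σT_eq⁴, so T_eq⁴ = S(1−A)/(4σ).
T_eq = [1010 × 0.68 / (4 × 5.67×10⁻⁸)]^(1/4) = (3.04×10⁹)^(1/4) = 235 K.

T_eq ≈ 235 K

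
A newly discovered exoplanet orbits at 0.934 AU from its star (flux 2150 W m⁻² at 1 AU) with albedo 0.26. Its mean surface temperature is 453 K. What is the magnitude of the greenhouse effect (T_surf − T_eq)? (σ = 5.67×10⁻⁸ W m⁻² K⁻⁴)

S = 2150/0.934² = 2465 W m⁻².
T_eq = [S(1−A)/(4σ)]^(1/4) = [2465×0.74/(4×5.67×10⁻⁸)]^(1/4) = 299.5 K.
ΔT = T_surf − T_eq = 453 − 299.5.

ΔT ≈ 153.5 K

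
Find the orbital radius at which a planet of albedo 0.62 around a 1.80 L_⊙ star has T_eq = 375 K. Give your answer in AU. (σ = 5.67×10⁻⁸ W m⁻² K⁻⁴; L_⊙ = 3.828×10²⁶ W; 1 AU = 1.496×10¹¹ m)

d ≈ 0.456 AU

L = 1.80 × 3.828×10²⁶ = 6.89×10²⁶ W.
From T_eq⁴ = L(1−A)/(16πσd²): d = √[L(1−A)/(16πσT_eq⁴)].
d = √[6.89×10²⁶ × 0.38 / (16π × 5.67×10⁻⁸ × (375)⁴)] = 6.82×10¹⁰ m = 0.456 AU.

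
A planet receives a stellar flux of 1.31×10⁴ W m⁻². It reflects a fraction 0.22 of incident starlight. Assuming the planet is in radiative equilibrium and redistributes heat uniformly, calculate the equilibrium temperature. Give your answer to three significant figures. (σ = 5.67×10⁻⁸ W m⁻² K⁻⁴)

T_eq ≈ 461 K

Energy balance: absorbed = emitted ⇒ πR²·S(1−A) = 4πR²·σT_eq⁴, so T_eq⁴ = S(1−A)/(4σ).
T_eq = [1.31×10⁴ × 0.78 / (4 × 5.67×10⁻⁸)]^(1/4) = (4.51×10¹⁰)^(1/4) = 461 K.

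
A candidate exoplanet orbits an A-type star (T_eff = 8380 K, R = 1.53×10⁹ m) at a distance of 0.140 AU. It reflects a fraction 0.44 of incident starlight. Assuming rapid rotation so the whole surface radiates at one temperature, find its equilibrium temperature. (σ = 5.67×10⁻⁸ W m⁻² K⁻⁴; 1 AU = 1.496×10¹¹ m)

T_eq ≈ 1390 K

d = 0.140 AU = 2.09×10¹⁰ m.
L = 4πR_⋆²σT_⋆⁴ = 4π(1.53×10⁹)² × 5.67×10⁻⁸ × (8380)⁴ = 8.23×10²⁷ W.
S = L/(4πd²) = 1.49×10⁶ W m⁻².
Energy balance: absorbed = emitted ⇒ πR²·S(1−A) = 4πR²·σT_eq⁴, so T_eq⁴ = S(1−A)/(4σ).
T_eq = [1.49×10⁶ × 0.56 / (4 × 5.67×10⁻⁸)]^(1/4) = (3.68×10¹²)^(1/4) = 1390 K.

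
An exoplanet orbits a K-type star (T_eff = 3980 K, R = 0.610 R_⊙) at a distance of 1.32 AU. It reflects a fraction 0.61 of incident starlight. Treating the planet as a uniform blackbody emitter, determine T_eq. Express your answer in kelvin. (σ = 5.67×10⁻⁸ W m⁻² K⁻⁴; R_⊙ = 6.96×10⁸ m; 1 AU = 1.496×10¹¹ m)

R_⋆ = 0.610 × 6.96×10⁸ = 4.25×10⁸ m.
d = 1.32 AU = 1.97×10¹¹ m.
L = 4πR_⋆²σT_⋆⁴ = 4π(4.25×10⁸)² × 5.67×10⁻⁸ × (3980)⁴ = 3.22×10²⁵ W.
S = L/(4πd²) = 65.8 W m⁻².
Energy balance: absorbed = emitted ⇒ πR²·S(1−A) = 4πR²·σT_eq⁴, so T_eq⁴ = S(1−A)/(4σ).
T_eq = [65.8 × 0.39 / (4 × 5.67×10⁻⁸)]^(1/4) = (1.13×10⁸)^(1/4) = 103 K.

T_eq ≈ 103 K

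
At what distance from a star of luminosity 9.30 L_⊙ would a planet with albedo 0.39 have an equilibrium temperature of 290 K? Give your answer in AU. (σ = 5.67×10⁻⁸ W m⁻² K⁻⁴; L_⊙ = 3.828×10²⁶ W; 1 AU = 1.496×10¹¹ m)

d ≈ 2.19 AU

L = 9.30 × 3.828×10²⁶ = 3.56×10²⁷ W.
From T_eq⁴ = L(1−A)/(16πσd²): d = √[L(1−A)/(16πσT_eq⁴)].
d = √[3.56×10²⁷ × 0.61 / (16π × 5.67×10⁻⁸ × (290)⁴)] = 3.28×10¹¹ m = 2.19 AU.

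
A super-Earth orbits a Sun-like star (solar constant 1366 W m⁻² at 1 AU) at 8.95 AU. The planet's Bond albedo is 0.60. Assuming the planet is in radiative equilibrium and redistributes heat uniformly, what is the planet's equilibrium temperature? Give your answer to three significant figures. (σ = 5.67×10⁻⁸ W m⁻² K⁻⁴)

Flux at 8.95 AU: S = 1366/8.95² = 17.1 W m⁻².
Energy balance: absorbed = emitted ⇒ πR²·S(1−A) = 4πR²·σT_eq⁴, so T_eq⁴ = S(1−A)/(4σ).
T_eq = [17.1 × 0.40 / (4 × 5.67×10⁻⁸)]^(1/4) = (3.01×10⁷)^(1/4) = 74.1 K.

T_eq ≈ 74.1 K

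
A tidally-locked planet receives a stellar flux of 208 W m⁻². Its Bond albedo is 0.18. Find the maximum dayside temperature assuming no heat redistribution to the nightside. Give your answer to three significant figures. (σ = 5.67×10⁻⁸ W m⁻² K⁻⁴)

T_ss ≈ 234 K

With no redistribution each surface element balances locally: S(1−A) = σT⁴.
T = [208 × 0.82 / 5.67×10⁻⁸]^(1/4) = (3.01×10⁹)^(1/4) = 234 K.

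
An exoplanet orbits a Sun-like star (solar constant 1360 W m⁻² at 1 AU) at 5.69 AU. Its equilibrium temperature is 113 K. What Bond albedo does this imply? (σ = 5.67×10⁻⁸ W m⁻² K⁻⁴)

A ≈ 0.12

Flux at 5.69 AU: S = 1360/5.69² = 42.0 W m⁻².
From T_eq⁴ = S(1−A)/(4σ): 1−A = 4σT_eq⁴/S.
1−A = 4 × 5.67×10⁻⁸ × (113)⁴ / 42.0 = 0.880.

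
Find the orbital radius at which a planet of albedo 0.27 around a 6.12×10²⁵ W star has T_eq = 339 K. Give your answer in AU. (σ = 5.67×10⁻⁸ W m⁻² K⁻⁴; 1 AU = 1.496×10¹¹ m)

d ≈ 0.230 AU

From T_eq⁴ = L(1−A)/(16πσd²): d = √[L(1−A)/(16πσT_eq⁴)].
d = √[6.12×10²⁵ × 0.73 / (16π × 5.67×10⁻⁸ × (339)⁴)] = 3.45×10¹⁰ m = 0.230 AU.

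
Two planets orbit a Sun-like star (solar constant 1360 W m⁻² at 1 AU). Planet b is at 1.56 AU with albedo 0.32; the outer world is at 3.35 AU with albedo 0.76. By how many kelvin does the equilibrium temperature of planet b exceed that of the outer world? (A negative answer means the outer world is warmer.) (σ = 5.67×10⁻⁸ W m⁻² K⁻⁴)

T_eq = [S₀(1−A)/(4σd²)]^(1/4), so T ∝ (1−A)^(1/4) / √d.
T₁ = [1360×0.68/(4×5.67×10⁻⁸×1.56²)]^(1/4) = 202.32 K.
T₂ = [1360×0.24/(4×5.67×10⁻⁸×3.35²)]^(1/4) = 106.42 K.

ΔT ≈ 95.9 K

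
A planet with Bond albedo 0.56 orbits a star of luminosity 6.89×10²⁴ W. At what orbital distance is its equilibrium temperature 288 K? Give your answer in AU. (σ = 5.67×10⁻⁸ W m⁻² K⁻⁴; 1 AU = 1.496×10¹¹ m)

From T_eq⁴ = L(1−A)/(16πσd²): d = √[L(1−A)/(16πσT_eq⁴)].
d = √[6.89×10²⁴ × 0.44 / (16π × 5.67×10⁻⁸ × (288)⁴)] = 1.24×10¹⁰ m = 0.0831 AU.

d ≈ 0.0831 AU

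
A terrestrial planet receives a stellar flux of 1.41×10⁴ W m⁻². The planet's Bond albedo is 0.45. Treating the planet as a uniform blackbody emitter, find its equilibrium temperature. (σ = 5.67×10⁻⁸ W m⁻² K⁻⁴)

Energy balance: absorbed = emitted ⇒ πR²·S(1−A) = 4πR²·σT_eq⁴, so T_eq⁴ = S(1−A)/(4σ).
T_eq = [1.41×10⁴ × 0.55 / (4 × 5.67×10⁻⁸)]^(1/4) = (3.42×10¹⁰)^(1/4) = 430 K.

T_eq ≈ 430 K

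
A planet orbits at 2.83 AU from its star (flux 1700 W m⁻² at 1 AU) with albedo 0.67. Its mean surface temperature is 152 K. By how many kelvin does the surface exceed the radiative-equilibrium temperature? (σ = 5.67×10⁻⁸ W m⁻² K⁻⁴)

S = 1700/2.83² = 212.3 W m⁻².
T_eq = [S(1−A)/(4σ)]^(1/4) = [212.3×0.33/(4×5.67×10⁻⁸)]^(1/4) = 132.6 K.
ΔT = T_surf − T_eq = 152 − 132.6.

ΔT ≈ 19.4 K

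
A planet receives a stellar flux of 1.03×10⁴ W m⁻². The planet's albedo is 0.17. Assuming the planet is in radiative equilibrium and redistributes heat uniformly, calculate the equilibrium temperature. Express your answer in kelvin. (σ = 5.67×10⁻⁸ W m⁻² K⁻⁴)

Energy balance: absorbed = emitted ⇒ πR²·S(1−A) = 4πR²·σT_eq⁴, so T_eq⁴ = S(1−A)/(4σ).
T_eq = [1.03×10⁴ × 0.83 / (4 × 5.67×10⁻⁸)]^(1/4) = (3.77×10¹⁰)^(1/4) = 441 K.

T_eq ≈ 441 K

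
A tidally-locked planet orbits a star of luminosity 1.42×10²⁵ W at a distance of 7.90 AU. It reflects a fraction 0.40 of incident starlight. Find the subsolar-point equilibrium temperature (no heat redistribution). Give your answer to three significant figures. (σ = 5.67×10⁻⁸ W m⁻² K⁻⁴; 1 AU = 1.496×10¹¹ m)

d = 7.90 AU = 1.18×10¹² m.
Flux: S = L/(4πd²) = 1.42×10²⁵/(4π×(1.18×10¹²)²) = 0.809 W m⁻².
At the subsolar point the surface absorbs S(1−A) and emits σT⁴ per unit area — no factor of 4, since only the local patch is in balance.
T = [0.809 × 0.60 / 5.67×10⁻⁸]^(1/4) = (8.56×10⁶)^(1/4) = 54.1 K.

T_ss ≈ 54.1 K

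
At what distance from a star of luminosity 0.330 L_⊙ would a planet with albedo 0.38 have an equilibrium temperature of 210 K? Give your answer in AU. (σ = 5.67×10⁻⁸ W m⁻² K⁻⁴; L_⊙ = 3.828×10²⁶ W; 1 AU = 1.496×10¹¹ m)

d ≈ 0.795 AU

L = 0.330 × 3.828×10²⁶ = 1.26×10²⁶ W.
From T_eq⁴ = L(1−A)/(16πσd²): d = √[L(1−A)/(16πσT_eq⁴)].
d = √[1.26×10²⁶ × 0.62 / (16π × 5.67×10⁻⁸ × (210)⁴)] = 1.19×10¹¹ m = 0.795 AU.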